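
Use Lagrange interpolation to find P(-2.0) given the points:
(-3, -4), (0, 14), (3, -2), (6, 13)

Lagrange interpolation formula:
P(x) = Σ yᵢ × Lᵢ(x)
where Lᵢ(x) = Π_{j≠i} (x - xⱼ)/(xᵢ - xⱼ)

L_0(-2.0) = (-2.0 - 0)/(-3 - 0) × (-2.0 - 3)/(-3 - 3) × (-2.0 - 6)/(-3 - 6) = 0.493827
L_1(-2.0) = (-2.0 - (-3))/(0 - (-3)) × (-2.0 - 3)/(0 - 3) × (-2.0 - 6)/(0 - 6) = 0.740741
L_2(-2.0) = (-2.0 - (-3))/(3 - (-3)) × (-2.0 - 0)/(3 - 0) × (-2.0 - 6)/(3 - 6) = -0.296296
L_3(-2.0) = (-2.0 - (-3))/(6 - (-3)) × (-2.0 - 0)/(6 - 0) × (-2.0 - 3)/(6 - 3) = 0.061728

P(-2.0) = (-4)×L_0(-2.0) + 14×L_1(-2.0) + (-2)×L_2(-2.0) + 13×L_3(-2.0)
P(-2.0) = 9.790123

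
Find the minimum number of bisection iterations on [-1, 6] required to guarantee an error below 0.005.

We need (b-a)/2^n ≤ 0.005
(6 - (-1))/2^n ≤ 0.005
7/2^n ≤ 0.005
2^n ≥ 1400
n ≥ log₂(1400) = 10.45
n ≥ 11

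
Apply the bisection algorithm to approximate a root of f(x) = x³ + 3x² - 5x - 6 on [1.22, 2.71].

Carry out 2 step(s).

f(x) = x³ + 3x² - 5x - 6
Initial interval: [1.22, 2.71]

Iteration 1:
  c_1 = (1.220000 + 2.710000)/2 = 1.965000
  f(c_1) = f(1.965000) = 3.345982
  f(a) × f(c) < 0, new interval: [1.220000, 1.965000]
Iteration 2:
  c_2 = (1.220000 + 1.965000)/2 = 1.592500
  f(c_2) = f(1.592500) = -2.315662
  f(a) × f(c) ≥ 0, new interval: [1.592500, 1.965000]

After 2 iteration(s), the approximation is c_2 = 1.592500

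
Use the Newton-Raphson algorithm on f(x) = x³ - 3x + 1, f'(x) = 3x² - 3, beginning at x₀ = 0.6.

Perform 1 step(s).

f(x) = x³ - 3x + 1
f'(x) = 3x² - 3
x₀ = 0.6

Newton-Raphson formula: x_{n+1} = x_n - f(x_n)/f'(x_n)

Iteration 1:
  f(0.600000) = -0.584000
  f'(0.600000) = -1.920000
  x_1 = 0.600000 - (-0.584000)/(-1.920000) = 0.295833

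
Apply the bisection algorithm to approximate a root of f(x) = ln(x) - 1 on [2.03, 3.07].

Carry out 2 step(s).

f(x) = ln(x) - 1
Initial interval: [2.03, 3.07]

Iteration 1:
  c_1 = (2.030000 + 3.070000)/2 = 2.550000
  f(c_1) = f(2.550000) = -0.063907
  f(a) × f(c) ≥ 0, new interval: [2.550000, 3.070000]
Iteration 2:
  c_2 = (2.550000 + 3.070000)/2 = 2.810000
  f(c_2) = f(2.810000) = 0.033184
  f(a) × f(c) < 0, new interval: [2.550000, 2.810000]

After 2 iteration(s), the approximation is c_2 = 2.810000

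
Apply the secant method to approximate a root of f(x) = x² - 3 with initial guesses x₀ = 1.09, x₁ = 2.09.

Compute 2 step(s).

f(x) = x² - 3
x₀ = 1.09, x₁ = 2.09

Secant formula: x_{n+1} = x_n - f(x_n)(x_n - x_{n-1})/(f(x_n) - f(x_{n-1}))

Iteration 1:
  f(1.090000) = -1.811900
  f(2.090000) = 1.368100
  x_2 = 2.090000 - 1.368100×(2.090000 - 1.090000)/(1.368100 - (-1.811900))
       = 1.659780
Iteration 2:
  f(2.090000) = 1.368100
  f(1.659780) = -0.245131
  x_3 = 1.659780 - (-0.245131)×(1.659780 - 2.090000)/(-0.245131 - 1.368100)
       = 1.725152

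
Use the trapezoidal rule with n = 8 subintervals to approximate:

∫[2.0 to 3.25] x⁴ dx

f(x) = x⁴
a = 2.0, b = 3.25, n = 8
h = (b - a)/n = 0.156250

Trapezoidal rule: (h/2)[f(x₀) + 2f(x₁) + 2f(x₂) + ... + f(xₙ)]

x_0 = 2.0000, f(x_0) = 16.000000, coefficient = 1
x_1 = 2.1562, f(x_1) = 21.617051, coefficient = 2
x_2 = 2.3125, f(x_2) = 28.597427, coefficient = 2
x_3 = 2.4688, f(x_3) = 37.145692, coefficient = 2
x_4 = 2.6250, f(x_4) = 47.480713, coefficient = 2
x_5 = 2.7812, f(x_5) = 59.835664, coefficient = 2
x_6 = 2.9375, f(x_6) = 74.458023, coefficient = 2
x_7 = 3.0938, f(x_7) = 91.609574, coefficient = 2
x_8 = 3.2500, f(x_8) = 111.566406, coefficient = 1

I ≈ (0.156250/2) × 849.054695 = 66.332398
Exact value: 66.118164
Error: 0.214234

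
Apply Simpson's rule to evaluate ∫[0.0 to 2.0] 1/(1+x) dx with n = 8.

f(x) = 1/(1+x)
a = 0.0, b = 2.0, n = 8
h = (b - a)/n = 0.250000

Simpson's rule: (h/3)[f(x₀) + 4f(x₁) + 2f(x₂) + ... + f(xₙ)]

x_0 = 0.0000, f(x_0) = 1.000000, coefficient = 1
x_1 = 0.2500, f(x_1) = 0.800000, coefficient = 4
x_2 = 0.5000, f(x_2) = 0.666667, coefficient = 2
x_3 = 0.7500, f(x_3) = 0.571429, coefficient = 4
x_4 = 1.0000, f(x_4) = 0.500000, coefficient = 2
x_5 = 1.2500, f(x_5) = 0.444444, coefficient = 4
x_6 = 1.5000, f(x_6) = 0.400000, coefficient = 2
x_7 = 1.7500, f(x_7) = 0.363636, coefficient = 4
x_8 = 2.0000, f(x_8) = 0.333333, coefficient = 1

I ≈ (0.250000/3) × 13.184704 = 1.098725
Exact value: 1.098612
Error: 0.000113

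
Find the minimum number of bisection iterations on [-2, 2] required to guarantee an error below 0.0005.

We need (b-a)/2^n ≤ 0.0005
(2 - (-2))/2^n ≤ 0.0005
4/2^n ≤ 0.0005
2^n ≥ 8000
n ≥ log₂(8000) = 12.97
n ≥ 13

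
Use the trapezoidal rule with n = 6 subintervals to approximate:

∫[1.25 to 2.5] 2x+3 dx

f(x) = 2x+3
a = 1.25, b = 2.5, n = 6
h = (b - a)/n = 0.208333

Trapezoidal rule: (h/2)[f(x₀) + 2f(x₁) + 2f(x₂) + ... + f(xₙ)]

x_0 = 1.2500, f(x_0) = 5.500000, coefficient = 1
x_1 = 1.4583, f(x_1) = 5.916667, coefficient = 2
x_2 = 1.6667, f(x_2) = 6.333333, coefficient = 2
x_3 = 1.8750, f(x_3) = 6.750000, coefficient = 2
x_4 = 2.0833, f(x_4) = 7.166667, coefficient = 2
x_5 = 2.2917, f(x_5) = 7.583333, coefficient = 2
x_6 = 2.5000, f(x_6) = 8.000000, coefficient = 1

I ≈ (0.208333/2) × 81.000000 = 8.437500
Exact value: 8.437500
Error: 0.000000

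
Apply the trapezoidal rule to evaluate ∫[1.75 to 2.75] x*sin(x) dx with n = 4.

f(x) = x*sin(x)
a = 1.75, b = 2.75, n = 4
h = (b - a)/n = 0.250000

Trapezoidal rule: (h/2)[f(x₀) + 2f(x₁) + 2f(x₂) + ... + f(xₙ)]

x_0 = 1.7500, f(x_0) = 1.721975, coefficient = 1
x_1 = 2.0000, f(x_1) = 1.818595, coefficient = 2
x_2 = 2.2500, f(x_2) = 1.750665, coefficient = 2
x_3 = 2.5000, f(x_3) = 1.496180, coefficient = 2
x_4 = 2.7500, f(x_4) = 1.049568, coefficient = 1

I ≈ (0.250000/2) × 12.902423 = 1.612803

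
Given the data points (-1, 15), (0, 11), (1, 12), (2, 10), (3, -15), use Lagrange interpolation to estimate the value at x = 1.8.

Lagrange interpolation formula:
P(x) = Σ yᵢ × Lᵢ(x)
where Lᵢ(x) = Π_{j≠i} (x - xⱼ)/(xᵢ - xⱼ)

L_0(1.8) = (1.8 - 0)/(-1 - 0) × (1.8 - 1)/(-1 - 1) × (1.8 - 2)/(-1 - 2) × (1.8 - 3)/(-1 - 3) = 0.014400
L_1(1.8) = (1.8 - (-1))/(0 - (-1)) × (1.8 - 1)/(0 - 1) × (1.8 - 2)/(0 - 2) × (1.8 - 3)/(0 - 3) = -0.089600
L_2(1.8) = (1.8 - (-1))/(1 - (-1)) × (1.8 - 0)/(1 - 0) × (1.8 - 2)/(1 - 2) × (1.8 - 3)/(1 - 3) = 0.302400
L_3(1.8) = (1.8 - (-1))/(2 - (-1)) × (1.8 - 0)/(2 - 0) × (1.8 - 1)/(2 - 1) × (1.8 - 3)/(2 - 3) = 0.806400
L_4(1.8) = (1.8 - (-1))/(3 - (-1)) × (1.8 - 0)/(3 - 0) × (1.8 - 1)/(3 - 1) × (1.8 - 2)/(3 - 2) = -0.033600

P(1.8) = 15×L_0(1.8) + 11×L_1(1.8) + 12×L_2(1.8) + 10×L_3(1.8) + (-15)×L_4(1.8)
P(1.8) = 11.427200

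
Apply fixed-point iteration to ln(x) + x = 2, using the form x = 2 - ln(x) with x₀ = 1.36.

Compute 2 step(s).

Equation: ln(x) + x = 2
Fixed-point form: x = 2 - ln(x)
x₀ = 1.36

x_1 = g(1.360000) = 1.692515
x_2 = g(1.692515) = 1.473784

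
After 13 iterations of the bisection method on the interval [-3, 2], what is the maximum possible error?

Bisection error bound: |error| ≤ (b-a)/2^n
|error| ≤ (2 - (-3))/2^13 = 5/2^13
|error| ≤ 0.0006103516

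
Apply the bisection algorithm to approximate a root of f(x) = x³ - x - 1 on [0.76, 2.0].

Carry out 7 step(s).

f(x) = x³ - x - 1
Initial interval: [0.76, 2.0]

Iteration 1:
  c_1 = (0.760000 + 2.000000)/2 = 1.380000
  f(c_1) = f(1.380000) = 0.248072
  f(a) × f(c) < 0, new interval: [0.760000, 1.380000]
Iteration 2:
  c_2 = (0.760000 + 1.380000)/2 = 1.070000
  f(c_2) = f(1.070000) = -0.844957
  f(a) × f(c) ≥ 0, new interval: [1.070000, 1.380000]
Iteration 3:
  c_3 = (1.070000 + 1.380000)/2 = 1.225000
  f(c_3) = f(1.225000) = -0.386734
  f(a) × f(c) ≥ 0, new interval: [1.225000, 1.380000]
Iteration 4:
  c_4 = (1.225000 + 1.380000)/2 = 1.302500
  f(c_4) = f(1.302500) = -0.092801
  f(a) × f(c) ≥ 0, new interval: [1.302500, 1.380000]
Iteration 5:
  c_5 = (1.302500 + 1.380000)/2 = 1.341250
  f(c_5) = f(1.341250) = 0.071594
  f(a) × f(c) < 0, new interval: [1.302500, 1.341250]
Iteration 6:
  c_6 = (1.302500 + 1.341250)/2 = 1.321875
  f(c_6) = f(1.321875) = -0.012092
  f(a) × f(c) ≥ 0, new interval: [1.321875, 1.341250]
Iteration 7:
  c_7 = (1.321875 + 1.341250)/2 = 1.331562
  f(c_7) = f(1.331562) = 0.029376
  f(a) × f(c) < 0, new interval: [1.321875, 1.331562]

After 7 iteration(s), the approximation is c_7 = 1.331562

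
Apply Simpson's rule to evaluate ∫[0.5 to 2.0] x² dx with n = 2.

f(x) = x²
a = 0.5, b = 2.0, n = 2
h = (b - a)/n = 0.750000

Simpson's rule: (h/3)[f(x₀) + 4f(x₁) + 2f(x₂) + ... + f(xₙ)]

x_0 = 0.5000, f(x_0) = 0.250000, coefficient = 1
x_1 = 1.2500, f(x_1) = 1.562500, coefficient = 4
x_2 = 2.0000, f(x_2) = 4.000000, coefficient = 1

I ≈ (0.750000/3) × 10.500000 = 2.625000
Exact value: 2.625000
Error: 0.000000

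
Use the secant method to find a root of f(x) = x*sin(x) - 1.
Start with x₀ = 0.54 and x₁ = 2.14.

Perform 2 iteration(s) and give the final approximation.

f(x) = x*sin(x) - 1
x₀ = 0.54, x₁ = 2.14

Secant formula: x_{n+1} = x_n - f(x_n)(x_n - x_{n-1})/(f(x_n) - f(x_{n-1}))

Iteration 1:
  f(0.540000) = -0.722367
  f(2.140000) = 0.802587
  x_2 = 2.140000 - 0.802587×(2.140000 - 0.540000)/(0.802587 - (-0.722367))
       = 1.297916
Iteration 2:
  f(2.140000) = 0.802587
  f(1.297916) = 0.249891
  x_3 = 1.297916 - 0.249891×(1.297916 - 2.140000)/(0.249891 - 0.802587)
       = 0.917183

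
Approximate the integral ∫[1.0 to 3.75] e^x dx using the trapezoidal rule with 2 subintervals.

f(x) = e^x
a = 1.0, b = 3.75, n = 2
h = (b - a)/n = 1.375000

Trapezoidal rule: (h/2)[f(x₀) + 2f(x₁) + 2f(x₂) + ... + f(xₙ)]

x_0 = 1.0000, f(x_0) = 2.718282, coefficient = 1
x_1 = 2.3750, f(x_1) = 10.751013, coefficient = 2
x_2 = 3.7500, f(x_2) = 42.521082, coefficient = 1

I ≈ (1.375000/2) × 66.741390 = 45.884706
Exact value: 39.802800
Error: 6.081906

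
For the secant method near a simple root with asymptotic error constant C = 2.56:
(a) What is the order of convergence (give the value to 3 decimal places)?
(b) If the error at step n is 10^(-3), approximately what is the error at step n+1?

(a) Secant method has superlinear convergence with order φ = (1+√5)/2 ≈ 1.618.
    This means |e_{n+1}| ≈ C|e_n|^1.618.

(b) With |e_n| = 10^(-3) and C = 2.56:
    |e_{n+1}| ≈ 2.56 × (10^(-3))^1.618 = 2.56 × 10^(-4.85)

(a) ≈ 1.618 (golden ratio); (b) |e_{n+1}| ≈ 3.582e-05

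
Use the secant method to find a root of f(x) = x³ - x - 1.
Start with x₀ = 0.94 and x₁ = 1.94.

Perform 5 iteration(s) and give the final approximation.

f(x) = x³ - x - 1
x₀ = 0.94, x₁ = 1.94

Secant formula: x_{n+1} = x_n - f(x_n)(x_n - x_{n-1})/(f(x_n) - f(x_{n-1}))

Iteration 1:
  f(0.940000) = -1.109416
  f(1.940000) = 4.361384
  x_2 = 1.940000 - 4.361384×(1.940000 - 0.940000)/(4.361384 - (-1.109416))
       = 1.142789
Iteration 2:
  f(1.940000) = 4.361384
  f(1.142789) = -0.650346
  x_3 = 1.142789 - (-0.650346)×(1.142789 - 1.940000)/(-0.650346 - 4.361384)
       = 1.246239
Iteration 3:
  f(1.142789) = -0.650346
  f(1.246239) = -0.310692
  x_4 = 1.246239 - (-0.310692)×(1.246239 - 1.142789)/(-0.310692 - (-0.650346))
       = 1.340868
Iteration 4:
  f(1.246239) = -0.310692
  f(1.340868) = 0.069913
  x_5 = 1.340868 - 0.069913×(1.340868 - 1.246239)/(0.069913 - (-0.310692))
       = 1.323485
Iteration 5:
  f(1.340868) = 0.069913
  f(1.323485) = -0.005251
  x_6 = 1.323485 - (-0.005251)×(1.323485 - 1.340868)/(-0.005251 - 0.069913)
       = 1.324700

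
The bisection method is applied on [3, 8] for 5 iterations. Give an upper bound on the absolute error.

Bisection error bound: |error| ≤ (b-a)/2^n
|error| ≤ (8 - 3)/2^5 = 5/2^5
|error| ≤ 0.1562500000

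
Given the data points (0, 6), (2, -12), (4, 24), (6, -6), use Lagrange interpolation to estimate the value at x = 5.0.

Lagrange interpolation formula:
P(x) = Σ yᵢ × Lᵢ(x)
where Lᵢ(x) = Π_{j≠i} (x - xⱼ)/(xᵢ - xⱼ)

L_0(5.0) = (5.0 - 2)/(0 - 2) × (5.0 - 4)/(0 - 4) × (5.0 - 6)/(0 - 6) = 0.062500
L_1(5.0) = (5.0 - 0)/(2 - 0) × (5.0 - 4)/(2 - 4) × (5.0 - 6)/(2 - 6) = -0.312500
L_2(5.0) = (5.0 - 0)/(4 - 0) × (5.0 - 2)/(4 - 2) × (5.0 - 6)/(4 - 6) = 0.937500
L_3(5.0) = (5.0 - 0)/(6 - 0) × (5.0 - 2)/(6 - 2) × (5.0 - 4)/(6 - 4) = 0.312500

P(5.0) = 6×L_0(5.0) + (-12)×L_1(5.0) + 24×L_2(5.0) + (-6)×L_3(5.0)
P(5.0) = 24.750000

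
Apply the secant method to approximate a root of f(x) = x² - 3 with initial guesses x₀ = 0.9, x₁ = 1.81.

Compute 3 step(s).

f(x) = x² - 3
x₀ = 0.9, x₁ = 1.81

Secant formula: x_{n+1} = x_n - f(x_n)(x_n - x_{n-1})/(f(x_n) - f(x_{n-1}))

Iteration 1:
  f(0.900000) = -2.190000
  f(1.810000) = 0.276100
  x_2 = 1.810000 - 0.276100×(1.810000 - 0.900000)/(0.276100 - (-2.190000))
       = 1.708118
Iteration 2:
  f(1.810000) = 0.276100
  f(1.708118) = -0.082333
  x_3 = 1.708118 - (-0.082333)×(1.708118 - 1.810000)/(-0.082333 - 0.276100)
       = 1.731521
Iteration 3:
  f(1.708118) = -0.082333
  f(1.731521) = -0.001837
  x_4 = 1.731521 - (-0.001837)×(1.731521 - 1.708118)/(-0.001837 - (-0.082333))
       = 1.732054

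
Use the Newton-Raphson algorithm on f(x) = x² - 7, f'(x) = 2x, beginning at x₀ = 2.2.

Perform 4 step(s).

f(x) = x² - 7
f'(x) = 2x
x₀ = 2.2

Newton-Raphson formula: x_{n+1} = x_n - f(x_n)/f'(x_n)

Iteration 1:
  f(2.200000) = -2.160000
  f'(2.200000) = 4.400000
  x_1 = 2.200000 - (-2.160000)/4.400000 = 2.690909
Iteration 2:
  f(2.690909) = 0.240992
  f'(2.690909) = 5.381818
  x_2 = 2.690909 - 0.240992/5.381818 = 2.646130
Iteration 3:
  f(2.646130) = 0.002005
  f'(2.646130) = 5.292260
  x_3 = 2.646130 - 0.002005/5.292260 = 2.645751
Iteration 4:
  f(2.645751) = 0.000000
  f'(2.645751) = 5.291503
  x_4 = 2.645751 - 0.000000/5.291503 = 2.645751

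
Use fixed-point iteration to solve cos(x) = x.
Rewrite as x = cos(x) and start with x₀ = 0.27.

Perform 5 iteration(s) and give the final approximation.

Equation: cos(x) = x
Fixed-point form: x = cos(x)
x₀ = 0.27

x_1 = g(0.270000) = 0.963771
x_2 = g(0.963771) = 0.570427
x_3 = g(0.570427) = 0.841671
x_4 = g(0.841671) = 0.666218
x_5 = g(0.666218) = 0.786165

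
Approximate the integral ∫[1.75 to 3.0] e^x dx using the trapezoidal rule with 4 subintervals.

f(x) = e^x
a = 1.75, b = 3.0, n = 4
h = (b - a)/n = 0.312500

Trapezoidal rule: (h/2)[f(x₀) + 2f(x₁) + 2f(x₂) + ... + f(xₙ)]

x_0 = 1.7500, f(x_0) = 5.754603, coefficient = 1
x_1 = 2.0625, f(x_1) = 7.865609, coefficient = 2
x_2 = 2.3750, f(x_2) = 10.751013, coefficient = 2
x_3 = 2.6875, f(x_3) = 14.694893, coefficient = 2
x_4 = 3.0000, f(x_4) = 20.085537, coefficient = 1

I ≈ (0.312500/2) × 92.463170 = 14.447370
Exact value: 14.330934
Error: 0.116436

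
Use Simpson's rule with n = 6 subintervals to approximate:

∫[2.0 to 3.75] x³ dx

f(x) = x³
a = 2.0, b = 3.75, n = 6
h = (b - a)/n = 0.291667

Simpson's rule: (h/3)[f(x₀) + 4f(x₁) + 2f(x₂) + ... + f(xₙ)]

x_0 = 2.0000, f(x_0) = 8.000000, coefficient = 1
x_1 = 2.2917, f(x_1) = 12.035229, coefficient = 4
x_2 = 2.5833, f(x_2) = 17.240162, coefficient = 2
x_3 = 2.8750, f(x_3) = 23.763672, coefficient = 4
x_4 = 3.1667, f(x_4) = 31.754630, coefficient = 2
x_5 = 3.4583, f(x_5) = 41.361907, coefficient = 4
x_6 = 3.7500, f(x_6) = 52.734375, coefficient = 1

I ≈ (0.291667/3) × 467.367188 = 45.438477
Exact value: 45.438477
Error: 0.000000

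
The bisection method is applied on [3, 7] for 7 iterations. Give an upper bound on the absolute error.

Bisection error bound: |error| ≤ (b-a)/2^n
|error| ≤ (7 - 3)/2^7 = 4/2^7
|error| ≤ 0.0312500000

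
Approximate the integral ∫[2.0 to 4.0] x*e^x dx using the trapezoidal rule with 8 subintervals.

f(x) = x*e^x
a = 2.0, b = 4.0, n = 8
h = (b - a)/n = 0.250000

Trapezoidal rule: (h/2)[f(x₀) + 2f(x₁) + 2f(x₂) + ... + f(xₙ)]

x_0 = 2.0000, f(x_0) = 14.778112, coefficient = 1
x_1 = 2.2500, f(x_1) = 21.347406, coefficient = 2
x_2 = 2.5000, f(x_2) = 30.456235, coefficient = 2
x_3 = 2.7500, f(x_3) = 43.017238, coefficient = 2
x_4 = 3.0000, f(x_4) = 60.256611, coefficient = 2
x_5 = 3.2500, f(x_5) = 83.818605, coefficient = 2
x_6 = 3.5000, f(x_6) = 115.904082, coefficient = 2
x_7 = 3.7500, f(x_7) = 159.454058, coefficient = 2
x_8 = 4.0000, f(x_8) = 218.392600, coefficient = 1

I ≈ (0.250000/2) × 1261.679178 = 157.709897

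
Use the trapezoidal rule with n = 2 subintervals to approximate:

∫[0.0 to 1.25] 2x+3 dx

f(x) = 2x+3
a = 0.0, b = 1.25, n = 2
h = (b - a)/n = 0.625000

Trapezoidal rule: (h/2)[f(x₀) + 2f(x₁) + 2f(x₂) + ... + f(xₙ)]

x_0 = 0.0000, f(x_0) = 3.000000, coefficient = 1
x_1 = 0.6250, f(x_1) = 4.250000, coefficient = 2
x_2 = 1.2500, f(x_2) = 5.500000, coefficient = 1

I ≈ (0.625000/2) × 17.000000 = 5.312500
Exact value: 5.312500
Error: 0.000000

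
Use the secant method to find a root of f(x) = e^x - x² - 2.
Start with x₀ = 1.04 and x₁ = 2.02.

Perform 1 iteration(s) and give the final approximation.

f(x) = e^x - x² - 2
x₀ = 1.04, x₁ = 2.02

Secant formula: x_{n+1} = x_n - f(x_n)(x_n - x_{n-1})/(f(x_n) - f(x_{n-1}))

Iteration 1:
  f(1.040000) = -0.252383
  f(2.020000) = 1.457925
  x_2 = 2.020000 - 1.457925×(2.020000 - 1.040000)/(1.457925 - (-0.252383))
       = 1.184615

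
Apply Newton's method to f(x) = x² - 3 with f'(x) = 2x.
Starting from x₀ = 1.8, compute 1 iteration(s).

f(x) = x² - 3
f'(x) = 2x
x₀ = 1.8

Newton-Raphson formula: x_{n+1} = x_n - f(x_n)/f'(x_n)

Iteration 1:
  f(1.800000) = 0.240000
  f'(1.800000) = 3.600000
  x_1 = 1.800000 - 0.240000/3.600000 = 1.733333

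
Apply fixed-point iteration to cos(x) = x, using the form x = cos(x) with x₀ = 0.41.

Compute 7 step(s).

Equation: cos(x) = x
Fixed-point form: x = cos(x)
x₀ = 0.41

x_1 = g(0.410000) = 0.917121
x_2 = g(0.917121) = 0.608108
x_3 = g(0.608108) = 0.820730
x_4 = g(0.820730) = 0.681687
x_5 = g(0.681687) = 0.776511
x_6 = g(0.776511) = 0.713363
x_7 = g(0.713363) = 0.756165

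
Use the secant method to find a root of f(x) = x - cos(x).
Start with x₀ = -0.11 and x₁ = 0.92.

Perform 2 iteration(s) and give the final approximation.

f(x) = x - cos(x)
x₀ = -0.11, x₁ = 0.92

Secant formula: x_{n+1} = x_n - f(x_n)(x_n - x_{n-1})/(f(x_n) - f(x_{n-1}))

Iteration 1:
  f(-0.110000) = -1.103956
  f(0.920000) = 0.314180
  x_2 = 0.920000 - 0.314180×(0.920000 - (-0.110000))/(0.314180 - (-1.103956))
       = 0.691809
Iteration 2:
  f(0.920000) = 0.314180
  f(0.691809) = -0.078284
  x_3 = 0.691809 - (-0.078284)×(0.691809 - 0.920000)/(-0.078284 - 0.314180)
       = 0.737326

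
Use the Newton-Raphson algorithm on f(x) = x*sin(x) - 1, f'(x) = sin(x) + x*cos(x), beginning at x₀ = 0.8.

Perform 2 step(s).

f(x) = x*sin(x) - 1
f'(x) = sin(x) + x*cos(x)
x₀ = 0.8

Newton-Raphson formula: x_{n+1} = x_n - f(x_n)/f'(x_n)

Iteration 1:
  f(0.800000) = -0.426115
  f'(0.800000) = 1.274721
  x_1 = 0.800000 - (-0.426115)/1.274721 = 1.134281
Iteration 2:
  f(1.134281) = 0.027920
  f'(1.134281) = 1.385786
  x_2 = 1.134281 - 0.027920/1.385786 = 1.114134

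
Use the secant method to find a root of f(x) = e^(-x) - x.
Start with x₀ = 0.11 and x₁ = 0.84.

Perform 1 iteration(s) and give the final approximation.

f(x) = e^(-x) - x
x₀ = 0.11, x₁ = 0.84

Secant formula: x_{n+1} = x_n - f(x_n)(x_n - x_{n-1})/(f(x_n) - f(x_{n-1}))

Iteration 1:
  f(0.110000) = 0.785834
  f(0.840000) = -0.408289
  x_2 = 0.840000 - (-0.408289)×(0.840000 - 0.110000)/(-0.408289 - 0.785834)
       = 0.590402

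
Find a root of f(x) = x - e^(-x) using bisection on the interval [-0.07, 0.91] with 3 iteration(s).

f(x) = x - e^(-x)
Initial interval: [-0.07, 0.91]

Iteration 1:
  c_1 = (-0.070000 + 0.910000)/2 = 0.420000
  f(c_1) = f(0.420000) = -0.237047
  f(a) × f(c) ≥ 0, new interval: [0.420000, 0.910000]
Iteration 2:
  c_2 = (0.420000 + 0.910000)/2 = 0.665000
  f(c_2) = f(0.665000) = 0.150726
  f(a) × f(c) < 0, new interval: [0.420000, 0.665000]
Iteration 3:
  c_3 = (0.420000 + 0.665000)/2 = 0.542500
  f(c_3) = f(0.542500) = -0.038793
  f(a) × f(c) ≥ 0, new interval: [0.542500, 0.665000]

After 3 iteration(s), the approximation is c_3 = 0.542500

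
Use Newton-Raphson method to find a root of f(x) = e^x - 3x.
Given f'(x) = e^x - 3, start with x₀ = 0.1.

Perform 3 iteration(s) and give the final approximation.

f(x) = e^x - 3x
f'(x) = e^x - 3
x₀ = 0.1

Newton-Raphson formula: x_{n+1} = x_n - f(x_n)/f'(x_n)

Iteration 1:
  f(0.100000) = 0.805171
  f'(0.100000) = -1.894829
  x_1 = 0.100000 - 0.805171/(-1.894829) = 0.524931
Iteration 2:
  f(0.524931) = 0.115550
  f'(0.524931) = -1.309658
  x_2 = 0.524931 - 0.115550/(-1.309658) = 0.613160
Iteration 3:
  f(0.613160) = 0.006777
  f'(0.613160) = -1.153745
  x_3 = 0.613160 - 0.006777/(-1.153745) = 0.619033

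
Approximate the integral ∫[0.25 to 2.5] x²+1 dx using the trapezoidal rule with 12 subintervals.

f(x) = x²+1
a = 0.25, b = 2.5, n = 12
h = (b - a)/n = 0.187500

Trapezoidal rule: (h/2)[f(x₀) + 2f(x₁) + 2f(x₂) + ... + f(xₙ)]

x_0 = 0.2500, f(x_0) = 1.062500, coefficient = 1
x_1 = 0.4375, f(x_1) = 1.191406, coefficient = 2
x_2 = 0.6250, f(x_2) = 1.390625, coefficient = 2
x_3 = 0.8125, f(x_3) = 1.660156, coefficient = 2
x_4 = 1.0000, f(x_4) = 2.000000, coefficient = 2
x_5 = 1.1875, f(x_5) = 2.410156, coefficient = 2
x_6 = 1.3750, f(x_6) = 2.890625, coefficient = 2
x_7 = 1.5625, f(x_7) = 3.441406, coefficient = 2
x_8 = 1.7500, f(x_8) = 4.062500, coefficient = 2
x_9 = 1.9375, f(x_9) = 4.753906, coefficient = 2
x_10 = 2.1250, f(x_10) = 5.515625, coefficient = 2
x_11 = 2.3125, f(x_11) = 6.347656, coefficient = 2
x_12 = 2.5000, f(x_12) = 7.250000, coefficient = 1

I ≈ (0.187500/2) × 79.640625 = 7.466309
Exact value: 7.453125
Error: 0.013184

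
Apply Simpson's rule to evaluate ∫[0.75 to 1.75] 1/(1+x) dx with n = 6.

f(x) = 1/(1+x)
a = 0.75, b = 1.75, n = 6
h = (b - a)/n = 0.166667

Simpson's rule: (h/3)[f(x₀) + 4f(x₁) + 2f(x₂) + ... + f(xₙ)]

x_0 = 0.7500, f(x_0) = 0.571429, coefficient = 1
x_1 = 0.9167, f(x_1) = 0.521739, coefficient = 4
x_2 = 1.0833, f(x_2) = 0.480000, coefficient = 2
x_3 = 1.2500, f(x_3) = 0.444444, coefficient = 4
x_4 = 1.4167, f(x_4) = 0.413793, coefficient = 2
x_5 = 1.5833, f(x_5) = 0.387097, coefficient = 4
x_6 = 1.7500, f(x_6) = 0.363636, coefficient = 1

I ≈ (0.166667/3) × 8.135773 = 0.451987
Exact value: 0.451985
Error: 0.000002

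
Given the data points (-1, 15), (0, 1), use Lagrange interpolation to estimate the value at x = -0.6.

Lagrange interpolation formula:
P(x) = Σ yᵢ × Lᵢ(x)
where Lᵢ(x) = Π_{j≠i} (x - xⱼ)/(xᵢ - xⱼ)

L_0(-0.6) = (-0.6 - 0)/(-1 - 0) = 0.600000
L_1(-0.6) = (-0.6 - (-1))/(0 - (-1)) = 0.400000

P(-0.6) = 15×L_0(-0.6) + 1×L_1(-0.6)
P(-0.6) = 9.400000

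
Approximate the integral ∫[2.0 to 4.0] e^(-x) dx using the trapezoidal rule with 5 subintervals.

f(x) = e^(-x)
a = 2.0, b = 4.0, n = 5
h = (b - a)/n = 0.400000

Trapezoidal rule: (h/2)[f(x₀) + 2f(x₁) + 2f(x₂) + ... + f(xₙ)]

x_0 = 2.0000, f(x_0) = 0.135335, coefficient = 1
x_1 = 2.4000, f(x_1) = 0.090718, coefficient = 2
x_2 = 2.8000, f(x_2) = 0.060810, coefficient = 2
x_3 = 3.2000, f(x_3) = 0.040762, coefficient = 2
x_4 = 3.6000, f(x_4) = 0.027324, coefficient = 2
x_5 = 4.0000, f(x_5) = 0.018316, coefficient = 1

I ≈ (0.400000/2) × 0.592879 = 0.118576
Exact value: 0.117020
Error: 0.001556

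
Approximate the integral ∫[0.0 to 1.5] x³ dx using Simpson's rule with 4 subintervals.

f(x) = x³
a = 0.0, b = 1.5, n = 4
h = (b - a)/n = 0.375000

Simpson's rule: (h/3)[f(x₀) + 4f(x₁) + 2f(x₂) + ... + f(xₙ)]

x_0 = 0.0000, f(x_0) = 0.000000, coefficient = 1
x_1 = 0.3750, f(x_1) = 0.052734, coefficient = 4
x_2 = 0.7500, f(x_2) = 0.421875, coefficient = 2
x_3 = 1.1250, f(x_3) = 1.423828, coefficient = 4
x_4 = 1.5000, f(x_4) = 3.375000, coefficient = 1

I ≈ (0.375000/3) × 10.125000 = 1.265625
Exact value: 1.265625
Error: 0.000000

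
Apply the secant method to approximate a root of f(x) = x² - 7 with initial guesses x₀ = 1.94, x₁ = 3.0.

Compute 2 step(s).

f(x) = x² - 7
x₀ = 1.94, x₁ = 3.0

Secant formula: x_{n+1} = x_n - f(x_n)(x_n - x_{n-1})/(f(x_n) - f(x_{n-1}))

Iteration 1:
  f(1.940000) = -3.236400
  f(3.000000) = 2.000000
  x_2 = 3.000000 - 2.000000×(3.000000 - 1.940000)/(2.000000 - (-3.236400))
       = 2.595142
Iteration 2:
  f(3.000000) = 2.000000
  f(2.595142) = -0.265240
  x_3 = 2.595142 - (-0.265240)×(2.595142 - 3.000000)/(-0.265240 - 2.000000)
       = 2.642547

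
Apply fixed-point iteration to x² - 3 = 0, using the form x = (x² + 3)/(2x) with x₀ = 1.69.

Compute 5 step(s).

Equation: x² - 3 = 0
Fixed-point form: x = (x² + 3)/(2x)
x₀ = 1.69

x_1 = g(1.690000) = 1.732574
x_2 = g(1.732574) = 1.732051
x_3 = g(1.732051) = 1.732051
x_4 = g(1.732051) = 1.732051
x_5 = g(1.732051) = 1.732051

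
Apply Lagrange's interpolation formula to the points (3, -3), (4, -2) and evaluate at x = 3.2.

Lagrange interpolation formula:
P(x) = Σ yᵢ × Lᵢ(x)
where Lᵢ(x) = Π_{j≠i} (x - xⱼ)/(xᵢ - xⱼ)

L_0(3.2) = (3.2 - 4)/(3 - 4) = 0.800000
L_1(3.2) = (3.2 - 3)/(4 - 3) = 0.200000

P(3.2) = (-3)×L_0(3.2) + (-2)×L_1(3.2)
P(3.2) = -2.800000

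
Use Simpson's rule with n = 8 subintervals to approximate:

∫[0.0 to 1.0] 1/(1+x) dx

f(x) = 1/(1+x)
a = 0.0, b = 1.0, n = 8
h = (b - a)/n = 0.125000

Simpson's rule: (h/3)[f(x₀) + 4f(x₁) + 2f(x₂) + ... + f(xₙ)]

x_0 = 0.0000, f(x_0) = 1.000000, coefficient = 1
x_1 = 0.1250, f(x_1) = 0.888889, coefficient = 4
x_2 = 0.2500, f(x_2) = 0.800000, coefficient = 2
x_3 = 0.3750, f(x_3) = 0.727273, coefficient = 4
x_4 = 0.5000, f(x_4) = 0.666667, coefficient = 2
x_5 = 0.6250, f(x_5) = 0.615385, coefficient = 4
x_6 = 0.7500, f(x_6) = 0.571429, coefficient = 2
x_7 = 0.8750, f(x_7) = 0.533333, coefficient = 4
x_8 = 1.0000, f(x_8) = 0.500000, coefficient = 1

I ≈ (0.125000/3) × 16.635709 = 0.693155
Exact value: 0.693147
Error: 0.000007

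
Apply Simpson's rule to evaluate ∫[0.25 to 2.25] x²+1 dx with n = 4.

f(x) = x²+1
a = 0.25, b = 2.25, n = 4
h = (b - a)/n = 0.500000

Simpson's rule: (h/3)[f(x₀) + 4f(x₁) + 2f(x₂) + ... + f(xₙ)]

x_0 = 0.2500, f(x_0) = 1.062500, coefficient = 1
x_1 = 0.7500, f(x_1) = 1.562500, coefficient = 4
x_2 = 1.2500, f(x_2) = 2.562500, coefficient = 2
x_3 = 1.7500, f(x_3) = 4.062500, coefficient = 4
x_4 = 2.2500, f(x_4) = 6.062500, coefficient = 1

I ≈ (0.500000/3) × 34.750000 = 5.791667
Exact value: 5.791667
Error: 0.000000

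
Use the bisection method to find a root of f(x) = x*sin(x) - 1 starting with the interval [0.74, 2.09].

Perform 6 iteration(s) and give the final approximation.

f(x) = x*sin(x) - 1
Initial interval: [0.74, 2.09]

Iteration 1:
  c_1 = (0.740000 + 2.090000)/2 = 1.415000
  f(c_1) = f(1.415000) = 0.397862
  f(a) × f(c) < 0, new interval: [0.740000, 1.415000]
Iteration 2:
  c_2 = (0.740000 + 1.415000)/2 = 1.077500
  f(c_2) = f(1.077500) = -0.050963
  f(a) × f(c) ≥ 0, new interval: [1.077500, 1.415000]
Iteration 3:
  c_3 = (1.077500 + 1.415000)/2 = 1.246250
  f(c_3) = f(1.246250) = 0.181190
  f(a) × f(c) < 0, new interval: [1.077500, 1.246250]
Iteration 4:
  c_4 = (1.077500 + 1.246250)/2 = 1.161875
  f(c_4) = f(1.161875) = 0.066079
  f(a) × f(c) < 0, new interval: [1.077500, 1.161875]
Iteration 5:
  c_5 = (1.077500 + 1.161875)/2 = 1.119688
  f(c_5) = f(1.119688) = 0.007679
  f(a) × f(c) < 0, new interval: [1.077500, 1.119688]
Iteration 6:
  c_6 = (1.077500 + 1.119688)/2 = 1.098594
  f(c_6) = f(1.098594) = -0.021627
  f(a) × f(c) ≥ 0, new interval: [1.098594, 1.119688]

After 6 iteration(s), the approximation is c_6 = 1.098594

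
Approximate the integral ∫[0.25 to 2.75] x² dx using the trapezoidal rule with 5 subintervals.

f(x) = x²
a = 0.25, b = 2.75, n = 5
h = (b - a)/n = 0.500000

Trapezoidal rule: (h/2)[f(x₀) + 2f(x₁) + 2f(x₂) + ... + f(xₙ)]

x_0 = 0.2500, f(x_0) = 0.062500, coefficient = 1
x_1 = 0.7500, f(x_1) = 0.562500, coefficient = 2
x_2 = 1.2500, f(x_2) = 1.562500, coefficient = 2
x_3 = 1.7500, f(x_3) = 3.062500, coefficient = 2
x_4 = 2.2500, f(x_4) = 5.062500, coefficient = 2
x_5 = 2.7500, f(x_5) = 7.562500, coefficient = 1

I ≈ (0.500000/2) × 28.125000 = 7.031250
Exact value: 6.927083
Error: 0.104167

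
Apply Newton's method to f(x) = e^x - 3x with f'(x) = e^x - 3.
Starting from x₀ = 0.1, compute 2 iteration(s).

f(x) = e^x - 3x
f'(x) = e^x - 3
x₀ = 0.1

Newton-Raphson formula: x_{n+1} = x_n - f(x_n)/f'(x_n)

Iteration 1:
  f(0.100000) = 0.805171
  f'(0.100000) = -1.894829
  x_1 = 0.100000 - 0.805171/(-1.894829) = 0.524931
Iteration 2:
  f(0.524931) = 0.115550
  f'(0.524931) = -1.309658
  x_2 = 0.524931 - 0.115550/(-1.309658) = 0.613160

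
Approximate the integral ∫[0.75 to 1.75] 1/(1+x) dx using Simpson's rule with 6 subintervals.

f(x) = 1/(1+x)
a = 0.75, b = 1.75, n = 6
h = (b - a)/n = 0.166667

Simpson's rule: (h/3)[f(x₀) + 4f(x₁) + 2f(x₂) + ... + f(xₙ)]

x_0 = 0.7500, f(x_0) = 0.571429, coefficient = 1
x_1 = 0.9167, f(x_1) = 0.521739, coefficient = 4
x_2 = 1.0833, f(x_2) = 0.480000, coefficient = 2
x_3 = 1.2500, f(x_3) = 0.444444, coefficient = 4
x_4 = 1.4167, f(x_4) = 0.413793, coefficient = 2
x_5 = 1.5833, f(x_5) = 0.387097, coefficient = 4
x_6 = 1.7500, f(x_6) = 0.363636, coefficient = 1

I ≈ (0.166667/3) × 8.135773 = 0.451987
Exact value: 0.451985
Error: 0.000002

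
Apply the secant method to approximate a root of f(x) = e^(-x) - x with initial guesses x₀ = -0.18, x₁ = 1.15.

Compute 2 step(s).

f(x) = e^(-x) - x
x₀ = -0.18, x₁ = 1.15

Secant formula: x_{n+1} = x_n - f(x_n)(x_n - x_{n-1})/(f(x_n) - f(x_{n-1}))

Iteration 1:
  f(-0.180000) = 1.377217
  f(1.150000) = -0.833363
  x_2 = 1.150000 - (-0.833363)×(1.150000 - (-0.180000))/(-0.833363 - 1.377217)
       = 0.648605
Iteration 2:
  f(1.150000) = -0.833363
  f(0.648605) = -0.125831
  x_3 = 0.648605 - (-0.125831)×(0.648605 - 1.150000)/(-0.125831 - (-0.833363))
       = 0.559435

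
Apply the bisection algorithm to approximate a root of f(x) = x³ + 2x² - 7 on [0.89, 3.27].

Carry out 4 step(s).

f(x) = x³ + 2x² - 7
Initial interval: [0.89, 3.27]

Iteration 1:
  c_1 = (0.890000 + 3.270000)/2 = 2.080000
  f(c_1) = f(2.080000) = 10.651712
  f(a) × f(c) < 0, new interval: [0.890000, 2.080000]
Iteration 2:
  c_2 = (0.890000 + 2.080000)/2 = 1.485000
  f(c_2) = f(1.485000) = 0.685209
  f(a) × f(c) < 0, new interval: [0.890000, 1.485000]
Iteration 3:
  c_3 = (0.890000 + 1.485000)/2 = 1.187500
  f(c_3) = f(1.187500) = -2.505127
  f(a) × f(c) ≥ 0, new interval: [1.187500, 1.485000]
Iteration 4:
  c_4 = (1.187500 + 1.485000)/2 = 1.336250
  f(c_4) = f(1.336250) = -1.042912
  f(a) × f(c) ≥ 0, new interval: [1.336250, 1.485000]

After 4 iteration(s), the approximation is c_4 = 1.336250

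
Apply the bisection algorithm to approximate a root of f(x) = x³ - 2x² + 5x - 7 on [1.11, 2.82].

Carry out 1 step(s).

f(x) = x³ - 2x² + 5x - 7
Initial interval: [1.11, 2.82]

Iteration 1:
  c_1 = (1.110000 + 2.820000)/2 = 1.965000
  f(c_1) = f(1.965000) = 2.689857
  f(a) × f(c) < 0, new interval: [1.110000, 1.965000]

After 1 iteration(s), the approximation is c_1 = 1.965000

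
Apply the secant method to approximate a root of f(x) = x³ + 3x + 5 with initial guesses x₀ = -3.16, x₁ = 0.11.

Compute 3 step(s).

f(x) = x³ + 3x + 5
x₀ = -3.16, x₁ = 0.11

Secant formula: x_{n+1} = x_n - f(x_n)(x_n - x_{n-1})/(f(x_n) - f(x_{n-1}))

Iteration 1:
  f(-3.160000) = -36.034496
  f(0.110000) = 5.331331
  x_2 = 0.110000 - 5.331331×(0.110000 - (-3.160000))/(5.331331 - (-36.034496))
       = -0.311446
Iteration 2:
  f(0.110000) = 5.331331
  f(-0.311446) = 4.035453
  x_3 = -0.311446 - 4.035453×(-0.311446 - 0.110000)/(4.035453 - 5.331331)
       = -1.623857
Iteration 3:
  f(-0.311446) = 4.035453
  f(-1.623857) = -4.153535
  x_4 = -1.623857 - (-4.153535)×(-1.623857 - (-0.311446))/(-4.153535 - 4.035453)
       = -0.958189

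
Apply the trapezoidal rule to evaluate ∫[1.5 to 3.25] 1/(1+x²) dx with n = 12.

f(x) = 1/(1+x²)
a = 1.5, b = 3.25, n = 12
h = (b - a)/n = 0.145833

Trapezoidal rule: (h/2)[f(x₀) + 2f(x₁) + 2f(x₂) + ... + f(xₙ)]

x_0 = 1.5000, f(x_0) = 0.307692, coefficient = 1
x_1 = 1.6458, f(x_1) = 0.269631, coefficient = 2
x_2 = 1.7917, f(x_2) = 0.237526, coefficient = 2
x_3 = 1.9375, f(x_3) = 0.210353, coefficient = 2
x_4 = 2.0833, f(x_4) = 0.187256, coefficient = 2
x_5 = 2.2292, f(x_5) = 0.167527, coefficient = 2
x_6 = 2.3750, f(x_6) = 0.150588, coefficient = 2
x_7 = 2.5208, f(x_7) = 0.135969, coefficient = 2
x_8 = 2.6667, f(x_8) = 0.123288, coefficient = 2
x_9 = 2.8125, f(x_9) = 0.112231, coefficient = 2
x_10 = 2.9583, f(x_10) = 0.102546, coefficient = 2
x_11 = 3.1042, f(x_11) = 0.094022, coefficient = 2
x_12 = 3.2500, f(x_12) = 0.086486, coefficient = 1

I ≈ (0.145833/2) × 3.976055 = 0.289921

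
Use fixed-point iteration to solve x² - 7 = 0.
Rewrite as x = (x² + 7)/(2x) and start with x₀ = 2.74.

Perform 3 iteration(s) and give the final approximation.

Equation: x² - 7 = 0
Fixed-point form: x = (x² + 7)/(2x)
x₀ = 2.74

x_1 = g(2.740000) = 2.647372
x_2 = g(2.647372) = 2.645752
x_3 = g(2.645752) = 2.645751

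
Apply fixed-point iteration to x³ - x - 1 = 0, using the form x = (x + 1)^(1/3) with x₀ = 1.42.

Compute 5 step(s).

Equation: x³ - x - 1 = 0
Fixed-point form: x = (x + 1)^(1/3)
x₀ = 1.42

x_1 = g(1.420000) = 1.342575
x_2 = g(1.342575) = 1.328101
x_3 = g(1.328101) = 1.325360
x_4 = g(1.325360) = 1.324840
x_5 = g(1.324840) = 1.324741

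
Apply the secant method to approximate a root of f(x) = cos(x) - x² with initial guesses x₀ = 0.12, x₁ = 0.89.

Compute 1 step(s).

f(x) = cos(x) - x²
x₀ = 0.12, x₁ = 0.89

Secant formula: x_{n+1} = x_n - f(x_n)(x_n - x_{n-1})/(f(x_n) - f(x_{n-1}))

Iteration 1:
  f(0.120000) = 0.978409
  f(0.890000) = -0.162688
  x_2 = 0.890000 - (-0.162688)×(0.890000 - 0.120000)/(-0.162688 - 0.978409)
       = 0.780220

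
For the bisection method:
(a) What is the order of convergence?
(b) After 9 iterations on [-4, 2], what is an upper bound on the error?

(a) Bisection has linear (order 1) convergence; the error is halved each step.

(b) Error bound = (b-a)/2^n = (2 - (-4))/2^{9}
    = 6/2^{9}

(a) 1 (linear); (b) error ≤ 1.17e-02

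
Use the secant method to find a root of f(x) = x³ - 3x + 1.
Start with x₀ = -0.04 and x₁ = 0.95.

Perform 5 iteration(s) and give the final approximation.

f(x) = x³ - 3x + 1
x₀ = -0.04, x₁ = 0.95

Secant formula: x_{n+1} = x_n - f(x_n)(x_n - x_{n-1})/(f(x_n) - f(x_{n-1}))

Iteration 1:
  f(-0.040000) = 1.119936
  f(0.950000) = -0.992625
  x_2 = 0.950000 - (-0.992625)×(0.950000 - (-0.040000))/(-0.992625 - 1.119936)
       = 0.484831
Iteration 2:
  f(0.950000) = -0.992625
  f(0.484831) = -0.340527
  x_3 = 0.484831 - (-0.340527)×(0.484831 - 0.950000)/(-0.340527 - (-0.992625))
       = 0.241918
Iteration 3:
  f(0.484831) = -0.340527
  f(0.241918) = 0.288404
  x_4 = 0.241918 - 0.288404×(0.241918 - 0.484831)/(0.288404 - (-0.340527))
       = 0.353309
Iteration 4:
  f(0.241918) = 0.288404
  f(0.353309) = -0.015823
  x_5 = 0.353309 - (-0.015823)×(0.353309 - 0.241918)/(-0.015823 - 0.288404)
       = 0.347515
Iteration 5:
  f(0.353309) = -0.015823
  f(0.347515) = -0.000577
  x_6 = 0.347515 - (-0.000577)×(0.347515 - 0.353309)/(-0.000577 - (-0.015823))
       = 0.347296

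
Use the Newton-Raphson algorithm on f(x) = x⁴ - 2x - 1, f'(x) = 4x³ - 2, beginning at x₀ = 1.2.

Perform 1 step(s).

f(x) = x⁴ - 2x - 1
f'(x) = 4x³ - 2
x₀ = 1.2

Newton-Raphson formula: x_{n+1} = x_n - f(x_n)/f'(x_n)

Iteration 1:
  f(1.200000) = -1.326400
  f'(1.200000) = 4.912000
  x_1 = 1.200000 - (-1.326400)/4.912000 = 1.470033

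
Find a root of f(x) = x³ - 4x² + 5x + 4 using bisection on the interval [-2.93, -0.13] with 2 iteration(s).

f(x) = x³ - 4x² + 5x + 4
Initial interval: [-2.93, -0.13]

Iteration 1:
  c_1 = (-2.930000 + (-0.130000))/2 = -1.530000
  f(c_1) = f(-1.530000) = -16.595177
  f(a) × f(c) ≥ 0, new interval: [-1.530000, -0.130000]
Iteration 2:
  c_2 = (-1.530000 + (-0.130000))/2 = -0.830000
  f(c_2) = f(-0.830000) = -3.477387
  f(a) × f(c) ≥ 0, new interval: [-0.830000, -0.130000]

After 2 iteration(s), the approximation is c_2 = -0.830000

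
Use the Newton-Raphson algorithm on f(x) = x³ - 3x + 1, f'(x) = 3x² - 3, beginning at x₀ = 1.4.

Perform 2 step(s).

f(x) = x³ - 3x + 1
f'(x) = 3x² - 3
x₀ = 1.4

Newton-Raphson formula: x_{n+1} = x_n - f(x_n)/f'(x_n)

Iteration 1:
  f(1.400000) = -0.456000
  f'(1.400000) = 2.880000
  x_1 = 1.400000 - (-0.456000)/2.880000 = 1.558333
Iteration 2:
  f(1.558333) = 0.109261
  f'(1.558333) = 4.285208
  x_2 = 1.558333 - 0.109261/4.285208 = 1.532836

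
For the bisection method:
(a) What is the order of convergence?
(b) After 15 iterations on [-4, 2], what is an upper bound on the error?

(a) Bisection has linear (order 1) convergence; the error is halved each step.

(b) Error bound = (b-a)/2^n = (2 - (-4))/2^{15}
    = 6/2^{15}

(a) 1 (linear); (b) error ≤ 1.83e-04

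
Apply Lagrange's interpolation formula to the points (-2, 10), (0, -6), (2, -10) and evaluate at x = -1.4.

Lagrange interpolation formula:
P(x) = Σ yᵢ × Lᵢ(x)
where Lᵢ(x) = Π_{j≠i} (x - xⱼ)/(xᵢ - xⱼ)

L_0(-1.4) = (-1.4 - 0)/(-2 - 0) × (-1.4 - 2)/(-2 - 2) = 0.595000
L_1(-1.4) = (-1.4 - (-2))/(0 - (-2)) × (-1.4 - 2)/(0 - 2) = 0.510000
L_2(-1.4) = (-1.4 - (-2))/(2 - (-2)) × (-1.4 - 0)/(2 - 0) = -0.105000

P(-1.4) = 10×L_0(-1.4) + (-6)×L_1(-1.4) + (-10)×L_2(-1.4)
P(-1.4) = 3.940000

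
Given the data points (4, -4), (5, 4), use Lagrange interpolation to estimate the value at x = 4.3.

Lagrange interpolation formula:
P(x) = Σ yᵢ × Lᵢ(x)
where Lᵢ(x) = Π_{j≠i} (x - xⱼ)/(xᵢ - xⱼ)

L_0(4.3) = (4.3 - 5)/(4 - 5) = 0.700000
L_1(4.3) = (4.3 - 4)/(5 - 4) = 0.300000

P(4.3) = (-4)×L_0(4.3) + 4×L_1(4.3)
P(4.3) = -1.600000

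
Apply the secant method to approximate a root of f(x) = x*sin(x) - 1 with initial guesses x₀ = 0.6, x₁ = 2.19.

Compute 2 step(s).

f(x) = x*sin(x) - 1
x₀ = 0.6, x₁ = 2.19

Secant formula: x_{n+1} = x_n - f(x_n)(x_n - x_{n-1})/(f(x_n) - f(x_{n-1}))

Iteration 1:
  f(0.600000) = -0.661215
  f(2.190000) = 0.783407
  x_2 = 2.190000 - 0.783407×(2.190000 - 0.600000)/(0.783407 - (-0.661215))
       = 1.327756
Iteration 2:
  f(2.190000) = 0.783407
  f(1.327756) = 0.288734
  x_3 = 1.327756 - 0.288734×(1.327756 - 2.190000)/(0.288734 - 0.783407)
       = 0.824475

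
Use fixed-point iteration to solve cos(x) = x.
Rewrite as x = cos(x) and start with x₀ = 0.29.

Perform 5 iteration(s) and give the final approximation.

Equation: cos(x) = x
Fixed-point form: x = cos(x)
x₀ = 0.29

x_1 = g(0.290000) = 0.958244
x_2 = g(0.958244) = 0.574958
x_3 = g(0.574958) = 0.839215
x_4 = g(0.839215) = 0.668047
x_5 = g(0.668047) = 0.785033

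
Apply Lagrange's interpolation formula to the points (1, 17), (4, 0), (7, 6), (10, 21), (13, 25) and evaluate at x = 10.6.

Lagrange interpolation formula:
P(x) = Σ yᵢ × Lᵢ(x)
where Lᵢ(x) = Π_{j≠i} (x - xⱼ)/(xᵢ - xⱼ)

L_0(10.6) = (10.6 - 4)/(1 - 4) × (10.6 - 7)/(1 - 7) × (10.6 - 10)/(1 - 10) × (10.6 - 13)/(1 - 13) = -0.017600
L_1(10.6) = (10.6 - 1)/(4 - 1) × (10.6 - 7)/(4 - 7) × (10.6 - 10)/(4 - 10) × (10.6 - 13)/(4 - 13) = 0.102400
L_2(10.6) = (10.6 - 1)/(7 - 1) × (10.6 - 4)/(7 - 4) × (10.6 - 10)/(7 - 10) × (10.6 - 13)/(7 - 13) = -0.281600
L_3(10.6) = (10.6 - 1)/(10 - 1) × (10.6 - 4)/(10 - 4) × (10.6 - 7)/(10 - 7) × (10.6 - 13)/(10 - 13) = 1.126400
L_4(10.6) = (10.6 - 1)/(13 - 1) × (10.6 - 4)/(13 - 4) × (10.6 - 7)/(13 - 7) × (10.6 - 10)/(13 - 10) = 0.070400

P(10.6) = 17×L_0(10.6) + 0×L_1(10.6) + 6×L_2(10.6) + 21×L_3(10.6) + 25×L_4(10.6)
P(10.6) = 23.425600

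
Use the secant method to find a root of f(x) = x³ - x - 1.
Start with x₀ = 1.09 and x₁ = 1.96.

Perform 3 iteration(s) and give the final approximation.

f(x) = x³ - x - 1
x₀ = 1.09, x₁ = 1.96

Secant formula: x_{n+1} = x_n - f(x_n)(x_n - x_{n-1})/(f(x_n) - f(x_{n-1}))

Iteration 1:
  f(1.090000) = -0.794971
  f(1.960000) = 4.569536
  x_2 = 1.960000 - 4.569536×(1.960000 - 1.090000)/(4.569536 - (-0.794971))
       = 1.218926
Iteration 2:
  f(1.960000) = 4.569536
  f(1.218926) = -0.407869
  x_3 = 1.218926 - (-0.407869)×(1.218926 - 1.960000)/(-0.407869 - 4.569536)
       = 1.279653
Iteration 3:
  f(1.218926) = -0.407869
  f(1.279653) = -0.184207
  x_4 = 1.279653 - (-0.184207)×(1.279653 - 1.218926)/(-0.184207 - (-0.407869))
       = 1.329667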